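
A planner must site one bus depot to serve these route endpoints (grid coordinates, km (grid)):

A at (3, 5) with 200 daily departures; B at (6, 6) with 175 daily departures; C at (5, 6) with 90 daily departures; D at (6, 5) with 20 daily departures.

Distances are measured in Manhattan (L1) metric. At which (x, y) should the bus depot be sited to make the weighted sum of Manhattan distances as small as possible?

(5, 6)

Manhattan distance separates: Σwᵢ(|x−xᵢ|+|y−yᵢ|) = Σwᵢ|x−xᵢ| + Σwᵢ|y−yᵢ|, so x and y are optimised independently as 1-D weighted medians.
Total weight W = 485; half = 242.5.
x-coordinate, sorted with cumulative weight:
  x=3 (A, w=200) cum 200
  x=5 (C, w=90) cum 290  ← median
  x=6 (B, w=175) cum 465
  x=6 (D, w=20) cum 485
⇒ x* = 5
y-coordinate, sorted with cumulative weight:
  y=5 (A, w=200) cum 200
  y=5 (D, w=20) cum 220
  y=6 (B, w=175) cum 395  ← median
  y=6 (C, w=90) cum 485
⇒ y* = 6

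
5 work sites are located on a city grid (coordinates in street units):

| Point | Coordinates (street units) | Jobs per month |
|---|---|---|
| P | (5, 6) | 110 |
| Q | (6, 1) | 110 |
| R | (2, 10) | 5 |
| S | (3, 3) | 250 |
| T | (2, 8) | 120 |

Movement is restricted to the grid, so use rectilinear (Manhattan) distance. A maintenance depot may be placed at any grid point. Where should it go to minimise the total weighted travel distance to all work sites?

(3, 3)

Manhattan distance separates: Σwᵢ(|x−xᵢ|+|y−yᵢ|) = Σwᵢ|x−xᵢ| + Σwᵢ|y−yᵢ|, so x and y are optimised independently as 1-D weighted medians.
Total weight W = 595; half = 297.5.
x-coordinate, sorted with cumulative weight:
  x=2 (R, w=5) cum 5
  x=2 (T, w=120) cum 125
  x=3 (S, w=250) cum 375  ← median
  x=5 (P, w=110) cum 485
  x=6 (Q, w=110) cum 595
⇒ x* = 3
y-coordinate, sorted with cumulative weight:
  y=1 (Q, w=110) cum 110
  y=3 (S, w=250) cum 360  ← median
  y=6 (P, w=110) cum 470
  y=8 (T, w=120) cum 590
  y=10 (R, w=5) cum 595
⇒ y* = 3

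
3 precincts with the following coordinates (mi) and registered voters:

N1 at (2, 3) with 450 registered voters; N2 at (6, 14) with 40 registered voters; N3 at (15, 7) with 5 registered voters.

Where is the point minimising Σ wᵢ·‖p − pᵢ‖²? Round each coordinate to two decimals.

The minimiser of Σwᵢ‖p−pᵢ‖² is the weighted centroid p* = (Σwᵢpᵢ)/(Σwᵢ).
Σwᵢ = 495.
Σwᵢxᵢ = 450·2 + 40·6 + 5·15 = 1215.
Σwᵢyᵢ = 450·3 + 40·14 + 5·7 = 1945.
x* = 1215/495 = 2.45, y* = 1945/495 = 3.93.

(2.45, 3.93)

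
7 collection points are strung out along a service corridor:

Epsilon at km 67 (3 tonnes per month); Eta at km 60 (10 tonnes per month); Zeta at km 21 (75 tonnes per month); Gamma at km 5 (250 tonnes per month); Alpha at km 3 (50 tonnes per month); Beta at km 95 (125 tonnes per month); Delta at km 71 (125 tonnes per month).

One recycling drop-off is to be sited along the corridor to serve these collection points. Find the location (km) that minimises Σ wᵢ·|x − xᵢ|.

For a sum of weighted absolute distances on a line, the optimum is the weighted median (not the mean). Total weight W = 638; half-weight = 319.
Sort by position and accumulate weight:
  km 3 (Alpha, w=50) → cum 50
  km 5 (Gamma, w=250) → cum 300
  km 21 (Zeta, w=75) → cum 375  ≥ 319 → median here
  km 60 (Eta, w=10) → cum 385
  km 67 (Epsilon, w=3) → cum 388
  km 71 (Delta, w=125) → cum 513
  km 95 (Beta, w=125) → cum 638
Optimal location: km 21.

x = 21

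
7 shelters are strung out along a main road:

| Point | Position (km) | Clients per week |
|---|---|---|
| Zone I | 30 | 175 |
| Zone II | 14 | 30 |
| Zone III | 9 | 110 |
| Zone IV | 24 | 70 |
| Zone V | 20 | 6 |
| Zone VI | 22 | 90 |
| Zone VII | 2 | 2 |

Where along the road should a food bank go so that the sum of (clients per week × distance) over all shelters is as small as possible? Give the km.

x = 24

For a sum of weighted absolute distances on a line, the optimum is the weighted median (not the mean). Total weight W = 483; half-weight = 241.5.
Sort by position and accumulate weight:
  km 2 (Zone VII, w=2) → cum 2
  km 9 (Zone III, w=110) → cum 112
  km 14 (Zone II, w=30) → cum 142
  km 20 (Zone V, w=6) → cum 148
  km 22 (Zone VI, w=90) → cum 238
  km 24 (Zone IV, w=70) → cum 308  ≥ 241.5 → median here
  km 30 (Zone I, w=175) → cum 483
Optimal location: km 24.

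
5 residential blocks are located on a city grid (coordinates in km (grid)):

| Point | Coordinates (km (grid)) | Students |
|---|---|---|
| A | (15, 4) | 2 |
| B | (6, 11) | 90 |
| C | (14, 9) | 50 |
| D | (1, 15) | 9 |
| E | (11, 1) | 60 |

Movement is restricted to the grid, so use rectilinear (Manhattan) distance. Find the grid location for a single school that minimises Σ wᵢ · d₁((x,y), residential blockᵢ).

Manhattan distance separates: Σwᵢ(|x−xᵢ|+|y−yᵢ|) = Σwᵢ|x−xᵢ| + Σwᵢ|y−yᵢ|, so x and y are optimised independently as 1-D weighted medians.
Total weight W = 211; half = 105.5.
x-coordinate, sorted with cumulative weight:
  x=1 (D, w=9) cum 9
  x=6 (B, w=90) cum 99
  x=11 (E, w=60) cum 159  ← median
  x=14 (C, w=50) cum 209
  x=15 (A, w=2) cum 211
⇒ x* = 11
y-coordinate, sorted with cumulative weight:
  y=1 (E, w=60) cum 60
  y=4 (A, w=2) cum 62
  y=9 (C, w=50) cum 112  ← median
  y=11 (B, w=90) cum 202
  y=15 (D, w=9) cum 211
⇒ y* = 9

(11, 9)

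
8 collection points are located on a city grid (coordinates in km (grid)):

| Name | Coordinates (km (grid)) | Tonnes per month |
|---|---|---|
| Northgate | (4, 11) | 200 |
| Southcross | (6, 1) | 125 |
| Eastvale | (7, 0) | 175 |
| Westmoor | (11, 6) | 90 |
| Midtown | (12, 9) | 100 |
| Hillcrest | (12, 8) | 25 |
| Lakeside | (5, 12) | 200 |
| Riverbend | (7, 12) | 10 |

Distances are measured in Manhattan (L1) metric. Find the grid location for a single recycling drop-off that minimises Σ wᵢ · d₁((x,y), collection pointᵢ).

(6, 9)

Manhattan distance separates: Σwᵢ(|x−xᵢ|+|y−yᵢ|) = Σwᵢ|x−xᵢ| + Σwᵢ|y−yᵢ|, so x and y are optimised independently as 1-D weighted medians.
Total weight W = 925; half = 462.5.
x-coordinate, sorted with cumulative weight:
  x=4 (Northgate, w=200) cum 200
  x=5 (Lakeside, w=200) cum 400
  x=6 (Southcross, w=125) cum 525  ← median
  x=7 (Eastvale, w=175) cum 700
  x=7 (Riverbend, w=10) cum 710
  x=11 (Westmoor, w=90) cum 800
  x=12 (Midtown, w=100) cum 900
  x=12 (Hillcrest, w=25) cum 925
⇒ x* = 6
y-coordinate, sorted with cumulative weight:
  y=0 (Eastvale, w=175) cum 175
  y=1 (Southcross, w=125) cum 300
  y=6 (Westmoor, w=90) cum 390
  y=8 (Hillcrest, w=25) cum 415
  y=9 (Midtown, w=100) cum 515  ← median
  y=11 (Northgate, w=200) cum 715
  y=12 (Lakeside, w=200) cum 915
  y=12 (Riverbend, w=10) cum 925
⇒ y* = 9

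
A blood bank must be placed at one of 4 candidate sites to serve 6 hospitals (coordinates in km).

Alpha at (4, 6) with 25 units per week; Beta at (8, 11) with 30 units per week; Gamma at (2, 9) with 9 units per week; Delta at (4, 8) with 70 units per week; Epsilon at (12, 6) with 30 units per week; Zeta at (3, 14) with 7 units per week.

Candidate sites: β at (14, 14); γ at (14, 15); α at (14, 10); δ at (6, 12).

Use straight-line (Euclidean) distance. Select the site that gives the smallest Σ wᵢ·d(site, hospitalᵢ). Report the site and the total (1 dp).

Total weighted distance at each candidate:
  β (14, 14): total = 1779.1
  γ (14, 15): total = 1881.8
  α (14, 10): total = 1490.1
  δ (6, 12): total = 863.0
Minimum is at δ with total 863.0 km.

δ, total 863.0 km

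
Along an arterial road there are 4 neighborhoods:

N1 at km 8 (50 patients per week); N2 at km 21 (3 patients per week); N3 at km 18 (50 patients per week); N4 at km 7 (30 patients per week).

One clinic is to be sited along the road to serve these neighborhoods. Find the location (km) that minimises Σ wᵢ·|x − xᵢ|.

x = 8

For a sum of weighted absolute distances on a line, the optimum is the weighted median (not the mean). Total weight W = 133; half-weight = 66.5.
Sort by position and accumulate weight:
  km 7 (N4, w=30) → cum 30
  km 8 (N1, w=50) → cum 80  ≥ 66.5 → median here
  km 18 (N3, w=50) → cum 130
  km 21 (N2, w=3) → cum 133
Optimal location: km 8.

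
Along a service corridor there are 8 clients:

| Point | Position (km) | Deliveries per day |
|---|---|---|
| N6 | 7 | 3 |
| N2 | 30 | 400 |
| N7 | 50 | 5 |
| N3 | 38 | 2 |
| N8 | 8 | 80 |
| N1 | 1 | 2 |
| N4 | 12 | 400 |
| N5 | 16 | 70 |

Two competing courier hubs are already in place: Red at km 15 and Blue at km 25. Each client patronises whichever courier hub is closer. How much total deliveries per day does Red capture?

555

The indifferent point is the midpoint (15+25)/2 = 20; clients left of it (closer to Red at 15) go to Red, those right go to Blue.
  N1 at 1 (w=2) → Red
  N6 at 7 (w=3) → Red
  N8 at 8 (w=80) → Red
  N4 at 12 (w=400) → Red
  N5 at 16 (w=70) → Red
  N2 at 30 (w=400) → Blue
  N3 at 38 (w=2) → Blue
  N7 at 50 (w=5) → Blue
Red captures 555; Blue captures 407.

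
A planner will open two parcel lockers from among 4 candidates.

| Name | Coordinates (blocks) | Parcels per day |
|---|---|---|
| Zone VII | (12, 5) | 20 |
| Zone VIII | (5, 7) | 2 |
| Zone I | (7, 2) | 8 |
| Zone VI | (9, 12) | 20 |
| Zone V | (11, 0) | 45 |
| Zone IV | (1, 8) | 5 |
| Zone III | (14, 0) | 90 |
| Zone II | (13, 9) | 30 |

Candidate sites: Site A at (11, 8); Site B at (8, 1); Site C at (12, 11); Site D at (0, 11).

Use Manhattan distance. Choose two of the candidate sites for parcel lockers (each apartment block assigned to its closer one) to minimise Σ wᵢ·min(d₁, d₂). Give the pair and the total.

Evaluate every pair (each demand assigned to the nearer of the two):
  {Site A, Site B}: total = 1180
  {Site B, Site C}: total = 1204
  {Site B, Site D}: total = 1614
  {Site A, Site C}: total = 1744
  {Site A, Site D}: total = 1754
  {Site C, Site D}: total = 2150
Best pair: {Site A, Site B} with total 1180.

{Site A, Site B}, total 1180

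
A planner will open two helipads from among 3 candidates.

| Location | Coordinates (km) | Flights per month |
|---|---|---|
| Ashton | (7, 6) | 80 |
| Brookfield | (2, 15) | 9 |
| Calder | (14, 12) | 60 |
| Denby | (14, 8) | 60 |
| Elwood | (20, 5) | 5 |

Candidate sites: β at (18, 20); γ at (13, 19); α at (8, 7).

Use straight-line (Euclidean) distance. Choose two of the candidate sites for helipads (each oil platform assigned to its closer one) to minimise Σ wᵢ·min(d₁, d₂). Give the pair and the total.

{γ, α}, total 1053.2

Evaluate every pair (each demand assigned to the nearer of the two):
  {γ, α}: total = 1053.2
  {β, α}: total = 1097.5
  {β, γ}: total = 2413.4
Best pair: {γ, α} with total 1053.2.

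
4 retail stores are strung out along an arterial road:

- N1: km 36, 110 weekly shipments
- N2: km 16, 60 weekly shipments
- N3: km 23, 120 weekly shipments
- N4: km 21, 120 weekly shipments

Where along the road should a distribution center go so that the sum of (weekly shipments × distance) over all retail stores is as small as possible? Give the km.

x = 23

For a sum of weighted absolute distances on a line, the optimum is the weighted median (not the mean). Total weight W = 410; half-weight = 205.
Sort by position and accumulate weight:
  km 16 (N2, w=60) → cum 60
  km 21 (N4, w=120) → cum 180
  km 23 (N3, w=120) → cum 300  ≥ 205 → median here
  km 36 (N1, w=110) → cum 410
Optimal location: km 23.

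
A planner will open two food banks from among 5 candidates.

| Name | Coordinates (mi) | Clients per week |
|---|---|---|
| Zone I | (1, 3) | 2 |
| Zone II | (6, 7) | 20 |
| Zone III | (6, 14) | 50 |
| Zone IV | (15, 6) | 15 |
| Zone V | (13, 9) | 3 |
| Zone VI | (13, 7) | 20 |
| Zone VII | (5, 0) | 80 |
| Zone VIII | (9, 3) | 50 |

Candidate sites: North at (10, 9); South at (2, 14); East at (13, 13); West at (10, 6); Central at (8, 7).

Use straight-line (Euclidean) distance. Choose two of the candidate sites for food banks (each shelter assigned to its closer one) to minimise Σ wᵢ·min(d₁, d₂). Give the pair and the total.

{South, West}, total 1235.3

Evaluate every pair (each demand assigned to the nearer of the two):
  {South, West}: total = 1235.3
  {South, Central}: total = 1293.8
  {West, Central}: total = 1338.5
  {North, West}: total = 1351.8
  {North, Central}: total = 1360.3
  {East, West}: total = 1388.2
  {East, Central}: total = 1443.2
  {North, South}: total = 1607.4
  {North, East}: total = 1727.6
  {South, East}: total = 2308.5
Best pair: {South, West} with total 1235.3.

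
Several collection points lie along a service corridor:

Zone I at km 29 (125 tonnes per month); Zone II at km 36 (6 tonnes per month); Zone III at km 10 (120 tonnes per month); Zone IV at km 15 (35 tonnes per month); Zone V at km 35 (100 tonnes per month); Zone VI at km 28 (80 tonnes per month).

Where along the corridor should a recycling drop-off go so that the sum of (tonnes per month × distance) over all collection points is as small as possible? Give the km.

x = 28

For a sum of weighted absolute distances on a line, the optimum is the weighted median (not the mean). Total weight W = 466; half-weight = 233.
Sort by position and accumulate weight:
  km 10 (Zone III, w=120) → cum 120
  km 15 (Zone IV, w=35) → cum 155
  km 28 (Zone VI, w=80) → cum 235  ≥ 233 → median here
  km 29 (Zone I, w=125) → cum 360
  km 35 (Zone V, w=100) → cum 460
  km 36 (Zone II, w=6) → cum 466
Optimal location: km 28.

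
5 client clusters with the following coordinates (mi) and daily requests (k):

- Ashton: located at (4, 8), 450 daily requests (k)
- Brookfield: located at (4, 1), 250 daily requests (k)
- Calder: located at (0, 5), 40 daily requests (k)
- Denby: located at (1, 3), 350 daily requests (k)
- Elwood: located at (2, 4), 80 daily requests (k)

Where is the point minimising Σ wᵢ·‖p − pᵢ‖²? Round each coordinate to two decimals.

(2.83, 4.63)

The minimiser of Σwᵢ‖p−pᵢ‖² is the weighted centroid p* = (Σwᵢpᵢ)/(Σwᵢ).
Σwᵢ = 1170.
Σwᵢxᵢ = 450·4 + 250·4 + 40·0 + 350·1 + 80·2 = 3310.
Σwᵢyᵢ = 450·8 + 250·1 + 40·5 + 350·3 + 80·4 = 5420.
x* = 3310/1170 = 2.83, y* = 5420/1170 = 4.63.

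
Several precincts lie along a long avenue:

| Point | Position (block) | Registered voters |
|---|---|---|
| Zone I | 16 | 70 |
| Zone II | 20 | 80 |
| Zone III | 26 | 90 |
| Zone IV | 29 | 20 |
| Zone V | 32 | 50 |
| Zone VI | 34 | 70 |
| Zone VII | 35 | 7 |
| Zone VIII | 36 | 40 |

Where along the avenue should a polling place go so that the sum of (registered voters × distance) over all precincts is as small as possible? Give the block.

For a sum of weighted absolute distances on a line, the optimum is the weighted median (not the mean). Total weight W = 427; half-weight = 213.5.
Sort by position and accumulate weight:
  block 16 (Zone I, w=70) → cum 70
  block 20 (Zone II, w=80) → cum 150
  block 26 (Zone III, w=90) → cum 240  ≥ 213.5 → median here
  block 29 (Zone IV, w=20) → cum 260
  block 32 (Zone V, w=50) → cum 310
  block 34 (Zone VI, w=70) → cum 380
  block 35 (Zone VII, w=7) → cum 387
  block 36 (Zone VIII, w=40) → cum 427
Optimal location: block 26.

x = 26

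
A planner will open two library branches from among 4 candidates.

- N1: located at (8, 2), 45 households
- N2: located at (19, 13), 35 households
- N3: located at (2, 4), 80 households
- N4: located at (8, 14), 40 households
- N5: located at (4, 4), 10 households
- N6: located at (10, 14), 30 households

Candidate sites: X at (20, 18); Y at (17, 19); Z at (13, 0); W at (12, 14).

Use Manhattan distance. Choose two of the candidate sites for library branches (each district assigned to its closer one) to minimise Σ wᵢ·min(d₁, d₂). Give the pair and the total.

{Z, W}, total 2145

Evaluate every pair (each demand assigned to the nearer of the two):
  {Z, W}: total = 2145
  {Y, Z}: total = 2845
  {X, Z}: total = 2915
  {X, W}: total = 2930
  {Y, W}: total = 3000
  {X, Y}: total = 4980
Best pair: {Z, W} with total 2145.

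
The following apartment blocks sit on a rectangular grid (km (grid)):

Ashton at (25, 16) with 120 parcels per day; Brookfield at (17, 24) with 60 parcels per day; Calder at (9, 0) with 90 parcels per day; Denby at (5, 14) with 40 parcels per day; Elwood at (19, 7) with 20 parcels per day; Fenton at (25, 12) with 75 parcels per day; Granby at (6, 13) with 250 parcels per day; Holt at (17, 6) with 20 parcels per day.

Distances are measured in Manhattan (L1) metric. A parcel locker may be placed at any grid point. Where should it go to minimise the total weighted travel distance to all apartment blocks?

Manhattan distance separates: Σwᵢ(|x−xᵢ|+|y−yᵢ|) = Σwᵢ|x−xᵢ| + Σwᵢ|y−yᵢ|, so x and y are optimised independently as 1-D weighted medians.
Total weight W = 675; half = 337.5.
x-coordinate, sorted with cumulative weight:
  x=5 (Denby, w=40) cum 40
  x=6 (Granby, w=250) cum 290
  x=9 (Calder, w=90) cum 380  ← median
  x=17 (Brookfield, w=60) cum 440
  x=17 (Holt, w=20) cum 460
  x=19 (Elwood, w=20) cum 480
  x=25 (Ashton, w=120) cum 600
  x=25 (Fenton, w=75) cum 675
⇒ x* = 9
y-coordinate, sorted with cumulative weight:
  y=0 (Calder, w=90) cum 90
  y=6 (Holt, w=20) cum 110
  y=7 (Elwood, w=20) cum 130
  y=12 (Fenton, w=75) cum 205
  y=13 (Granby, w=250) cum 455  ← median
  y=14 (Denby, w=40) cum 495
  y=16 (Ashton, w=120) cum 615
  y=24 (Brookfield, w=60) cum 675
⇒ y* = 13

(9, 13)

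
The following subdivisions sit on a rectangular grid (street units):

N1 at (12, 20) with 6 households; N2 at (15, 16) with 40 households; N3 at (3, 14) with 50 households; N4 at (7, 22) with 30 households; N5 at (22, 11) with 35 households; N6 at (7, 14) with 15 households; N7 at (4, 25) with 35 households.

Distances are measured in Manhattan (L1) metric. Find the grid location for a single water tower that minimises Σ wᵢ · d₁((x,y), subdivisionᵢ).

Manhattan distance separates: Σwᵢ(|x−xᵢ|+|y−yᵢ|) = Σwᵢ|x−xᵢ| + Σwᵢ|y−yᵢ|, so x and y are optimised independently as 1-D weighted medians.
Total weight W = 211; half = 105.5.
x-coordinate, sorted with cumulative weight:
  x=3 (N3, w=50) cum 50
  x=4 (N7, w=35) cum 85
  x=7 (N4, w=30) cum 115  ← median
  x=7 (N6, w=15) cum 130
  x=12 (N1, w=6) cum 136
  x=15 (N2, w=40) cum 176
  x=22 (N5, w=35) cum 211
⇒ x* = 7
y-coordinate, sorted with cumulative weight:
  y=11 (N5, w=35) cum 35
  y=14 (N3, w=50) cum 85
  y=14 (N6, w=15) cum 100
  y=16 (N2, w=40) cum 140  ← median
  y=20 (N1, w=6) cum 146
  y=22 (N4, w=30) cum 176
  y=25 (N7, w=35) cum 211
⇒ y* = 16

(7, 16)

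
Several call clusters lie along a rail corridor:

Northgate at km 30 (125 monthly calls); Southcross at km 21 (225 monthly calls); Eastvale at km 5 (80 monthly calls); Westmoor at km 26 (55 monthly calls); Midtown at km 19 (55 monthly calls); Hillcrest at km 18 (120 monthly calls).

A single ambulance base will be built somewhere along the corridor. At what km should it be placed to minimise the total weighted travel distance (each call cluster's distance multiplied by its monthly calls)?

x = 21

For a sum of weighted absolute distances on a line, the optimum is the weighted median (not the mean). Total weight W = 660; half-weight = 330.
Sort by position and accumulate weight:
  km 5 (Eastvale, w=80) → cum 80
  km 18 (Hillcrest, w=120) → cum 200
  km 19 (Midtown, w=55) → cum 255
  km 21 (Southcross, w=225) → cum 480  ≥ 330 → median here
  km 26 (Westmoor, w=55) → cum 535
  km 30 (Northgate, w=125) → cum 660
Optimal location: km 21.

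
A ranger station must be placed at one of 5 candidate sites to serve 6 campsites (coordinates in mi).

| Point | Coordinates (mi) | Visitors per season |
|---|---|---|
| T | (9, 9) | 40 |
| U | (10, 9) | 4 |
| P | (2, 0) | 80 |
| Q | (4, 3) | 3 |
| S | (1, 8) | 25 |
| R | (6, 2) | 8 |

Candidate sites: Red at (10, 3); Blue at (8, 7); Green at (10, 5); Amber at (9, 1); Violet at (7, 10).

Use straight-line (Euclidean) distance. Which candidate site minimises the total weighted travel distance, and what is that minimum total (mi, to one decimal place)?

Blue, total 1075.1 mi

Total weighted distance at each candidate:
  Red (10, 3): total = 1259.2
  Blue (8, 7): total = 1075.1
  Green (10, 5): total = 1231.8
  Amber (9, 1): total = 1225.1
  Violet (7, 10): total = 1242.0
Minimum is at Blue with total 1075.1 mi.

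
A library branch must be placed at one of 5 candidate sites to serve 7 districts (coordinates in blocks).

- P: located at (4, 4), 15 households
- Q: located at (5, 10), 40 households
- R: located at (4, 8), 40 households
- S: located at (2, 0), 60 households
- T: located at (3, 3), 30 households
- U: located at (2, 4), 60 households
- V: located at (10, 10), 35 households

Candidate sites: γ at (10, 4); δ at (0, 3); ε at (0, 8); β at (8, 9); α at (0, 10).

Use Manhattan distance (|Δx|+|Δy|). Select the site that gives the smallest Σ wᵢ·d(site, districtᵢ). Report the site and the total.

Total weighted distance at each candidate:
  γ (10, 4): total = 2580
  δ (0, 3): total = 2080
  ε (0, 8): total = 2180
  β (8, 9): total = 2490
  α (0, 10): total = 2440
Minimum is at δ with total 2080 blocks.

δ, total 2080 blocks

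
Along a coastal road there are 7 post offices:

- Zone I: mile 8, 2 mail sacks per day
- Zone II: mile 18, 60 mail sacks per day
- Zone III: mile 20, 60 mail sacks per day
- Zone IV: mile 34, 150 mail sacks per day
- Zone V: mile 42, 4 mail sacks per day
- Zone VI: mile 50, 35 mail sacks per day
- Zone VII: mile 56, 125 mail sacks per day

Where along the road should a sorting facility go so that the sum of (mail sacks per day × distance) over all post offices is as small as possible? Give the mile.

For a sum of weighted absolute distances on a line, the optimum is the weighted median (not the mean). Total weight W = 436; half-weight = 218.
Sort by position and accumulate weight:
  mile 8 (Zone I, w=2) → cum 2
  mile 18 (Zone II, w=60) → cum 62
  mile 20 (Zone III, w=60) → cum 122
  mile 34 (Zone IV, w=150) → cum 272  ≥ 218 → median here
  mile 42 (Zone V, w=4) → cum 276
  mile 50 (Zone VI, w=35) → cum 311
  mile 56 (Zone VII, w=125) → cum 436
Optimal location: mile 34.

x = 34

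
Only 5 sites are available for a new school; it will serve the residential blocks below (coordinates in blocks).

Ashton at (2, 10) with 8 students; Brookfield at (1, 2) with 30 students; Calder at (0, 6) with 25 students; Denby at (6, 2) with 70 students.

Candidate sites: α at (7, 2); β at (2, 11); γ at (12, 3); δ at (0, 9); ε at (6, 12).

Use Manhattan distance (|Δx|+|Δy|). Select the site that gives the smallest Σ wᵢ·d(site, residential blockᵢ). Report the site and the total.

α, total 629 blocks

Total weighted distance at each candidate:
  α (7, 2): total = 629
  β (2, 11): total = 1393
  γ (12, 3): total = 1361
  δ (0, 9): total = 1249
  ε (6, 12): total = 1498
Minimum is at α with total 629 blocks.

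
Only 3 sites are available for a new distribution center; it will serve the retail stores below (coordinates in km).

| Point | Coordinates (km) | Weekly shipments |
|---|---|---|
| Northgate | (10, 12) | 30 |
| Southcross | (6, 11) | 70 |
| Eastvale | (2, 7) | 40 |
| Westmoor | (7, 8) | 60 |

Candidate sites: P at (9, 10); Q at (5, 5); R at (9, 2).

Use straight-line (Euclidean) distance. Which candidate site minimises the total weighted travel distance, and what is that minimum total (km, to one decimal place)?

Total weighted distance at each candidate:
  P (9, 10): total = 762.8
  Q (5, 5): total = 1044.4
  R (9, 2): total = 1689.1
Minimum is at P with total 762.8 km.

P, total 762.8 km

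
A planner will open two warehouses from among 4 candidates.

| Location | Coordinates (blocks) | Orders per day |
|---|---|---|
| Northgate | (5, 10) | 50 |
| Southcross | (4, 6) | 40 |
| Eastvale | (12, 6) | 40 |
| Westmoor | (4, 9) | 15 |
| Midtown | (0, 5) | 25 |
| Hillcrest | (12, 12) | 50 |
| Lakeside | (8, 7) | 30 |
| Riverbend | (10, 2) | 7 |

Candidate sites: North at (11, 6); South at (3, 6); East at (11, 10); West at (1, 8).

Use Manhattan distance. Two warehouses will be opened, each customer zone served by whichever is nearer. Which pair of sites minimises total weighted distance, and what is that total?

Evaluate every pair (each demand assigned to the nearer of the two):
  {North, South}: total = 1045
  {South, East}: total = 1093
  {North, West}: total = 1205
  {East, West}: total = 1253
  {North, East}: total = 1345
  {South, West}: total = 1867
Best pair: {North, South} with total 1045.

{North, South}, total 1045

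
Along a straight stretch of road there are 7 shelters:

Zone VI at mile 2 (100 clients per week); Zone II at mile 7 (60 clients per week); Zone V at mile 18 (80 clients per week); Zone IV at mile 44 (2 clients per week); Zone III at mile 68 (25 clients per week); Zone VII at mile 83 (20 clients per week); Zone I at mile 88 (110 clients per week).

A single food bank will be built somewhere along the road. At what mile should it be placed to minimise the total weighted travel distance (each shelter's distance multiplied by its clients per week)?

For a sum of weighted absolute distances on a line, the optimum is the weighted median (not the mean). Total weight W = 397; half-weight = 198.5.
Sort by position and accumulate weight:
  mile 2 (Zone VI, w=100) → cum 100
  mile 7 (Zone II, w=60) → cum 160
  mile 18 (Zone V, w=80) → cum 240  ≥ 198.5 → median here
  mile 44 (Zone IV, w=2) → cum 242
  mile 68 (Zone III, w=25) → cum 267
  mile 83 (Zone VII, w=20) → cum 287
  mile 88 (Zone I, w=110) → cum 397
Optimal location: mile 18.

x = 18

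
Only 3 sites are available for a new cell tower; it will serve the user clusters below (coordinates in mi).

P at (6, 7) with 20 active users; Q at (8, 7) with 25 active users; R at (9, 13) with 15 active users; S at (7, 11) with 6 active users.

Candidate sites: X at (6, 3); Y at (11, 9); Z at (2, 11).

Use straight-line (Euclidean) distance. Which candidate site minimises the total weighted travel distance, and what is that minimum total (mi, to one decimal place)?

Y, total 291.8 mi

Total weighted distance at each candidate:
  X (6, 3): total = 396.8
  Y (11, 9): total = 291.8
  Z (2, 11): total = 432.6
Minimum is at Y with total 291.8 mi.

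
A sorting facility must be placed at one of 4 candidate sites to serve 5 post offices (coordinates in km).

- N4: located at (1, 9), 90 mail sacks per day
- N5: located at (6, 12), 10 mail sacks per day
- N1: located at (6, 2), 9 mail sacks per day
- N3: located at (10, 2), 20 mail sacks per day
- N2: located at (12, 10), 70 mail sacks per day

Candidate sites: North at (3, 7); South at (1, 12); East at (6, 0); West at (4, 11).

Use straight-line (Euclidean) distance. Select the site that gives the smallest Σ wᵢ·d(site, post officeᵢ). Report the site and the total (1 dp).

North, total 1201.5 km

Total weighted distance at each candidate:
  North (3, 7): total = 1201.5
  South (1, 12): total = 1472.3
  East (6, 0): total = 1970.4
  West (4, 11): total = 1210.5
Minimum is at North with total 1201.5 km.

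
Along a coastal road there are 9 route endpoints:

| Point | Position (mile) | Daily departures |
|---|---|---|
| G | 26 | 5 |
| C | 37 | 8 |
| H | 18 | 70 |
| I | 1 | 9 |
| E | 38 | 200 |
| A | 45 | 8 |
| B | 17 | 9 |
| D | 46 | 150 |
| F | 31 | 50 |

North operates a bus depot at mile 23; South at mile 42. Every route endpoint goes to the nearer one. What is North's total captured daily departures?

The indifferent point is the midpoint (23+42)/2 = 32.5; route endpoints left of it (closer to North at 23) go to North, those right go to South.
  I at 1 (w=9) → North
  B at 17 (w=9) → North
  H at 18 (w=70) → North
  G at 26 (w=5) → North
  F at 31 (w=50) → North
  C at 37 (w=8) → South
  E at 38 (w=200) → South
  A at 45 (w=8) → South
  D at 46 (w=150) → South
North captures 143; South captures 366.

143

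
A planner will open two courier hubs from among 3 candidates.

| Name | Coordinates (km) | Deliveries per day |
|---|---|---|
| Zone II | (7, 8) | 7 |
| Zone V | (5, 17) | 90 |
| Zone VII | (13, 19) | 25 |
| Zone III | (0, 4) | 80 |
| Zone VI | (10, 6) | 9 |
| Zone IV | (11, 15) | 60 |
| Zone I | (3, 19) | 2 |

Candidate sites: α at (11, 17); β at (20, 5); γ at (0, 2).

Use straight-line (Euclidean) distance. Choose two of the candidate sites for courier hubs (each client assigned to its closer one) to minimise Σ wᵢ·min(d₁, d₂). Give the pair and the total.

Evaluate every pair (each demand assigned to the nearer of the two):
  {α, γ}: total = 1068.7
  {α, β}: total = 2268.9
  {β, γ}: total = 2971.1
Best pair: {α, γ} with total 1068.7.

{α, γ}, total 1068.7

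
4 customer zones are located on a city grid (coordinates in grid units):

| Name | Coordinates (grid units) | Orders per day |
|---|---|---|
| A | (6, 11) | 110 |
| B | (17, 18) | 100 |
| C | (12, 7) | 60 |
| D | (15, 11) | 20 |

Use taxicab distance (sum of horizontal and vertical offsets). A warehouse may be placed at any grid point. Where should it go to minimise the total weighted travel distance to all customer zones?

Manhattan distance separates: Σwᵢ(|x−xᵢ|+|y−yᵢ|) = Σwᵢ|x−xᵢ| + Σwᵢ|y−yᵢ|, so x and y are optimised independently as 1-D weighted medians.
Total weight W = 290; half = 145.
x-coordinate, sorted with cumulative weight:
  x=6 (A, w=110) cum 110
  x=12 (C, w=60) cum 170  ← median
  x=15 (D, w=20) cum 190
  x=17 (B, w=100) cum 290
⇒ x* = 12
y-coordinate, sorted with cumulative weight:
  y=7 (C, w=60) cum 60
  y=11 (A, w=110) cum 170  ← median
  y=11 (D, w=20) cum 190
  y=18 (B, w=100) cum 290
⇒ y* = 11

(12, 11)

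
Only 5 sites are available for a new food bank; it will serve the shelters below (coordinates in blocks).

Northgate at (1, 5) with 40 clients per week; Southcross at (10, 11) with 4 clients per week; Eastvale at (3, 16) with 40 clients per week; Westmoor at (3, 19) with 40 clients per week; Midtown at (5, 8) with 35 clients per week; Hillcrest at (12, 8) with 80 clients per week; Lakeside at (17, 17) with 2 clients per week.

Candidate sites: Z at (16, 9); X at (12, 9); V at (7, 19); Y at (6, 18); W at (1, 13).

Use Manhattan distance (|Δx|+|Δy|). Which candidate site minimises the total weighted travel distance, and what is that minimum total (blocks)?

X, total 2402 blocks

Total weighted distance at each candidate:
  Z (16, 9): total = 3350
  X (12, 9): total = 2402
  V (7, 19): total = 3043
  Y (6, 18): total = 2813
  W (1, 13): total = 2519
Minimum is at X with total 2402 blocks.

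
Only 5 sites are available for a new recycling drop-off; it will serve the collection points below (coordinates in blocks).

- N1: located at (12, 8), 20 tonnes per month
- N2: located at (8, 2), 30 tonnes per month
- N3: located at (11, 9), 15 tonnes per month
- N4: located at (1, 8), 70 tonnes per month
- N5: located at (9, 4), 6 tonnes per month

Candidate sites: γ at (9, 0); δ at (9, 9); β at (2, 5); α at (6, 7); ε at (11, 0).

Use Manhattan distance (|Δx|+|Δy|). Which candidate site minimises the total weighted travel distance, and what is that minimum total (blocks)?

Total weighted distance at each candidate:
  γ (9, 0): total = 1619
  δ (9, 9): total = 1010
  β (2, 5): total = 1053
  α (6, 7): total = 911
  ε (11, 0): total = 1761
Minimum is at α with total 911 blocks.

α, total 911 blocks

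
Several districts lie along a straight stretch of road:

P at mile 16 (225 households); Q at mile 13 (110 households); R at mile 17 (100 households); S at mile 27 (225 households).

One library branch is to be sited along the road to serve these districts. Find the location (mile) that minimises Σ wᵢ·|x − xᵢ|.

For a sum of weighted absolute distances on a line, the optimum is the weighted median (not the mean). Total weight W = 660; half-weight = 330.
Sort by position and accumulate weight:
  mile 13 (Q, w=110) → cum 110
  mile 16 (P, w=225) → cum 335  ≥ 330 → median here
  mile 17 (R, w=100) → cum 435
  mile 27 (S, w=225) → cum 660
Optimal location: mile 16.

x = 16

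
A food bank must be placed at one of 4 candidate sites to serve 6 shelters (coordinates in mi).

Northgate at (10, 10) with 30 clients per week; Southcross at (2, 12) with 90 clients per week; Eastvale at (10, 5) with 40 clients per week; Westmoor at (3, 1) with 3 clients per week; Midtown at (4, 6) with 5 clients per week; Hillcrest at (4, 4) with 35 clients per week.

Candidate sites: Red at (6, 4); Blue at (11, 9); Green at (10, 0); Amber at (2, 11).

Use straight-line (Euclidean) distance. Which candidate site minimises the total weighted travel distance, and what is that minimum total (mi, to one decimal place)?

Total weighted distance at each candidate:
  Red (6, 4): total = 1283.1
  Blue (11, 9): total = 1434.3
  Green (10, 0): total = 2114.0
  Amber (2, 11): total = 1043.7
Minimum is at Amber with total 1043.7 mi.

Amber, total 1043.7 mi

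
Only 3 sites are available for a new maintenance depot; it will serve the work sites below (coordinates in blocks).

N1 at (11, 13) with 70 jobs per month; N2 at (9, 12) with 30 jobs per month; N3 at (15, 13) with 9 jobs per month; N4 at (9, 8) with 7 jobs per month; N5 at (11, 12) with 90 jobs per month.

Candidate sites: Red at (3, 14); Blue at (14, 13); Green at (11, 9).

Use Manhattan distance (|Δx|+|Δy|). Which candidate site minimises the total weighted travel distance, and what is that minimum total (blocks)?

Green, total 793 blocks

Total weighted distance at each candidate:
  Red (3, 14): total = 1971
  Blue (14, 13): total = 829
  Green (11, 9): total = 793
Minimum is at Green with total 793 blocks.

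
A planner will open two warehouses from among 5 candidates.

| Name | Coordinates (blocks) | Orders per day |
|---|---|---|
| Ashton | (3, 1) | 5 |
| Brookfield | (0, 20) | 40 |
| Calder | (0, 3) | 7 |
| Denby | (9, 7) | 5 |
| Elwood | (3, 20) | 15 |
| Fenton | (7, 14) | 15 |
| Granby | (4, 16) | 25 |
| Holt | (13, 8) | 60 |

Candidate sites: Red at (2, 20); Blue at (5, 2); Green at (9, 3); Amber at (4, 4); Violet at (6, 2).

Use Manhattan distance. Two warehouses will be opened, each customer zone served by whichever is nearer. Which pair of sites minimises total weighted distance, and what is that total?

{Red, Green}, total 1073

Evaluate every pair (each demand assigned to the nearer of the two):
  {Red, Green}: total = 1073
  {Red, Amber}: total = 1285
  {Red, Violet}: total = 1299
  {Red, Blue}: total = 1352
  {Green, Amber}: total = 2165
  {Blue, Green}: total = 2407
  {Blue, Amber}: total = 2420
  {Amber, Violet}: total = 2425
  {Green, Violet}: total = 2499
  {Blue, Violet}: total = 2667
Best pair: {Red, Green} with total 1073.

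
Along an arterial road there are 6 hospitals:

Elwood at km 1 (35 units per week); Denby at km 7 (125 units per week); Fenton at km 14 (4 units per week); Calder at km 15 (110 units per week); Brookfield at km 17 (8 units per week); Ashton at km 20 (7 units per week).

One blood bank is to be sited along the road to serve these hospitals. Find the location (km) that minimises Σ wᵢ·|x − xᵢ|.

For a sum of weighted absolute distances on a line, the optimum is the weighted median (not the mean). Total weight W = 289; half-weight = 144.5.
Sort by position and accumulate weight:
  km 1 (Elwood, w=35) → cum 35
  km 7 (Denby, w=125) → cum 160  ≥ 144.5 → median here
  km 14 (Fenton, w=4) → cum 164
  km 15 (Calder, w=110) → cum 274
  km 17 (Brookfield, w=8) → cum 282
  km 20 (Ashton, w=7) → cum 289
Optimal location: km 7.

x = 7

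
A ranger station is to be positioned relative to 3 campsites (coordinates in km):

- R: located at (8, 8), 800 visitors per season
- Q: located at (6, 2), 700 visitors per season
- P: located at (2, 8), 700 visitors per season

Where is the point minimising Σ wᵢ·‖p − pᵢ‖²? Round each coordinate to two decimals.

(5.45, 6.09)

The minimiser of Σwᵢ‖p−pᵢ‖² is the weighted centroid p* = (Σwᵢpᵢ)/(Σwᵢ).
Σwᵢ = 2200.
Σwᵢxᵢ = 800·8 + 700·6 + 700·2 = 12000.
Σwᵢyᵢ = 800·8 + 700·2 + 700·8 = 13400.
x* = 12000/2200 = 5.45, y* = 13400/2200 = 6.09.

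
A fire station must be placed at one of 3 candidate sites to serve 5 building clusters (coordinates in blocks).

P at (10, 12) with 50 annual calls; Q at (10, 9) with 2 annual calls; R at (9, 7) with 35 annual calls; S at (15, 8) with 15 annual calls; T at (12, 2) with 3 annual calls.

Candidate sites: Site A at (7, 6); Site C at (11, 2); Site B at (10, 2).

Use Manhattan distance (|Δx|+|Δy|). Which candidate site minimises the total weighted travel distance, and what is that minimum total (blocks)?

Site A, total 744 blocks

Total weighted distance at each candidate:
  Site A (7, 6): total = 744
  Site C (11, 2): total = 964
  Site B (10, 2): total = 895
Minimum is at Site A with total 744 blocks.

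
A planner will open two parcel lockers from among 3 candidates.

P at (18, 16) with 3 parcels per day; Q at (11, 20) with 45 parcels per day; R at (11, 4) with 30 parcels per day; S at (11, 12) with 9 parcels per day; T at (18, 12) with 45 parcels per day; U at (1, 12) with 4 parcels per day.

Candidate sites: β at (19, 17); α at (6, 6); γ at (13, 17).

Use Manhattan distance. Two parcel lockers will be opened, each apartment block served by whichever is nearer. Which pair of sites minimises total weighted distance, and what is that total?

Evaluate every pair (each demand assigned to the nearer of the two):
  {α, γ}: total = 1010
  {β, γ}: total = 1082
  {β, α}: total = 1124
Best pair: {α, γ} with total 1010.

{α, γ}, total 1010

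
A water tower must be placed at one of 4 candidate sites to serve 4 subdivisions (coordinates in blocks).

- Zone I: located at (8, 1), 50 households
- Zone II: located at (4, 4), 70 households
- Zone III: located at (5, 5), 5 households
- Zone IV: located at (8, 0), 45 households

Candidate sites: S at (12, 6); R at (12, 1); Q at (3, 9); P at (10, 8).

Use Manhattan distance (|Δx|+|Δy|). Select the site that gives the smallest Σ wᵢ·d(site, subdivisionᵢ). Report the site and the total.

R, total 1250 blocks

Total weighted distance at each candidate:
  S (12, 6): total = 1640
  R (12, 1): total = 1250
  Q (3, 9): total = 1730
  P (10, 8): total = 1640
Minimum is at R with total 1250 blocks.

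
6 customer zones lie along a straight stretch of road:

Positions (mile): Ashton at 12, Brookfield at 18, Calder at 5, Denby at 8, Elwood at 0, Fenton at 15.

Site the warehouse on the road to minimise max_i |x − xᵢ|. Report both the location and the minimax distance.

location 9, max distance 9

The 1-center on a line is the midpoint of the two extreme points: leftmost at 0, rightmost at 18.
Optimal location = (0 + 18)/2 = 9; maximum distance = (18 − 0)/2 = 9.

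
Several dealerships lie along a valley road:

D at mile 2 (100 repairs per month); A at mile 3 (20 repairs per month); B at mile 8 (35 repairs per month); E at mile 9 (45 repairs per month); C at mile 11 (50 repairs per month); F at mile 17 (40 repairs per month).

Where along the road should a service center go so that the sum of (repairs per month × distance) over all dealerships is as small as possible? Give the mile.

x = 8

For a sum of weighted absolute distances on a line, the optimum is the weighted median (not the mean). Total weight W = 290; half-weight = 145.
Sort by position and accumulate weight:
  mile 2 (D, w=100) → cum 100
  mile 3 (A, w=20) → cum 120
  mile 8 (B, w=35) → cum 155  ≥ 145 → median here
  mile 9 (E, w=45) → cum 200
  mile 11 (C, w=50) → cum 250
  mile 17 (F, w=40) → cum 290
Optimal location: mile 8.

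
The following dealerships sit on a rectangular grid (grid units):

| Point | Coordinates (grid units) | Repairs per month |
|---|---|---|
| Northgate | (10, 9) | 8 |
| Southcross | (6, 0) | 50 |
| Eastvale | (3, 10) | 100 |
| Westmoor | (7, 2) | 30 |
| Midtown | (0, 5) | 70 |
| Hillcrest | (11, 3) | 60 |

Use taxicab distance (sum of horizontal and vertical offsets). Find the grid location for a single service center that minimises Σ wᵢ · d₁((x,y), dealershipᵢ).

(3, 5)

Manhattan distance separates: Σwᵢ(|x−xᵢ|+|y−yᵢ|) = Σwᵢ|x−xᵢ| + Σwᵢ|y−yᵢ|, so x and y are optimised independently as 1-D weighted medians.
Total weight W = 318; half = 159.
x-coordinate, sorted with cumulative weight:
  x=0 (Midtown, w=70) cum 70
  x=3 (Eastvale, w=100) cum 170  ← median
  x=6 (Southcross, w=50) cum 220
  x=7 (Westmoor, w=30) cum 250
  x=10 (Northgate, w=8) cum 258
  x=11 (Hillcrest, w=60) cum 318
⇒ x* = 3
y-coordinate, sorted with cumulative weight:
  y=0 (Southcross, w=50) cum 50
  y=2 (Westmoor, w=30) cum 80
  y=3 (Hillcrest, w=60) cum 140
  y=5 (Midtown, w=70) cum 210  ← median
  y=9 (Northgate, w=8) cum 218
  y=10 (Eastvale, w=100) cum 318
⇒ y* = 5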